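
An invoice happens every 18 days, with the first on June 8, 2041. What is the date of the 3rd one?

July 14, 2041

The 3rd occurrence is 2 intervals after the first: 2 × 18 = 36 days after June 8, 2041.
June has 30 days — 22 days to the end of June leaves 14.
14 days into July → July 14, 2041.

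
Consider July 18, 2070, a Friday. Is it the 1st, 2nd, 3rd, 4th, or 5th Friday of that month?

Day 18 falls in week ⌈18/7⌉ of the month.
Days 1–7 hold the 1st Friday, 8–14 the 2nd, 15–21 the 3rd, 22–28 the 4th, 29–31 the 5th.
18 is in the range for the 3rd.

3rd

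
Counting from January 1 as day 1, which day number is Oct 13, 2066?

286

Days in months before Oct: 31 + 28 + 31 + 30 + 31 + 30 + 31 + 31 + 30 = 273.
Plus 13 days into Oct → day 286.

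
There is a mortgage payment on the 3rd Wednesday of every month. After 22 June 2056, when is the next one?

June 2056 starts on a Thursday; its first Wednesday is the 7th, so the 3rd Wednesday is the 21st — 21 June 2056.
That is not after 22 June 2056, so look at July 2056.
July 2056 starts on a Saturday; its first Wednesday is the 5th, so the 3rd Wednesday is the 19th — 19 July 2056.

19 July 2056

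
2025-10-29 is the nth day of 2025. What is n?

302

Days in months before October: 31 + 28 + 31 + 30 + 31 + 30 + 31 + 31 + 30 = 273.
Plus 29 days into October → day 302.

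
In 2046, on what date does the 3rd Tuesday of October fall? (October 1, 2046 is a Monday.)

October 2046 begins on a Monday, so the first Tuesday is October 2 (1 day later).
The 3rd Tuesday is 2 weeks later: 2 + 14 = 16.

2046-10-16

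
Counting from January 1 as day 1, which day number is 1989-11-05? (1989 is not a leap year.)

Days in months before November: 31 + 28 + 31 + 30 + 31 + 30 + 31 + 31 + 30 + 31 = 304.
Plus 5 days into November → day 309.

309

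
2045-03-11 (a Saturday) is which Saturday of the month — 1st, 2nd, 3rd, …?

Day 11 falls in week ⌈11/7⌉ of the month.
Days 1–7 hold the 1st Saturday, 8–14 the 2nd, 15–21 the 3rd, 22–28 the 4th, 29–31 the 5th.
11 is in the range for the 2nd.

2nd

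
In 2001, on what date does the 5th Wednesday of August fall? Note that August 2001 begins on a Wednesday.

August 2001 begins on a Wednesday, so the first Wednesday is August 1.
The 5th Wednesday is 4 weeks later: 1 + 28 = 29.

2001-08-29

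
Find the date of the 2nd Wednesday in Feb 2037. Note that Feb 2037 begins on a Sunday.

Feb 11, 2037

Feb 2037 begins on a Sunday, so the first Wednesday is Feb 4 (3 days later).
The 2nd Wednesday is 1 weeks later: 4 + 7 = 11.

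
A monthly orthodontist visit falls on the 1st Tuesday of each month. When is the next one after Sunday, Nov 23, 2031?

Nov 2031 starts on a Saturday, so its 1st Tuesday is Nov 4, 2031 (3 days in).
That is not after Nov 23, 2031, so look at Dec 2031.
Dec 2031 starts on a Monday, so its 1st Tuesday is Dec 2, 2031 (1 day in).

Dec 2, 2031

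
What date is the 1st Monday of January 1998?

January 5, 1998

January 1998 begins on a Thursday, so the first Monday is January 5 (4 days later).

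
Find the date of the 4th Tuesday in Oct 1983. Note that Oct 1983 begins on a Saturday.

Oct 1983 begins on a Saturday, so the first Tuesday is Oct 4 (3 days later).
The 4th Tuesday is 3 weeks later: 4 + 21 = 25.

Oct 25, 1983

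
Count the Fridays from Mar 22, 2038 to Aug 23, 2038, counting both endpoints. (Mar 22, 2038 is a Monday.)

22

Mar 22, 2038 is a Monday; the first Friday on or after it is Mar 26, 2038 (4 days later).
From Mar 26, 2038 to Aug 23, 2038: 5 + 30 + 31 + 30 + 31 + 23 = 150 days (rest of Mar, Apr, May, Jun, Jul, Aug).
150 ÷ 7 = 21 full weeks with remainder 3, so 21 more Fridays after the first → 22.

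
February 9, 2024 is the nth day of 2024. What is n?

Days in months before February: 31 = 31.
Plus 9 days into February → day 40.

40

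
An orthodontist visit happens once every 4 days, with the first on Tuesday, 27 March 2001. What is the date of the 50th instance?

The 50th occurrence is 49 intervals after the first: 49 × 4 = 196 days after 27 March 2001.
March has 31 days — 4 days to the end of March leaves 192.
April has 30 days (162 left).
May has 31 days (131 left).
June has 30 days (101 left).
July has 31 days (70 left).
August has 31 days (39 left).
September has 30 days (9 left).
9 days into October → 9 October 2001.

9 October 2001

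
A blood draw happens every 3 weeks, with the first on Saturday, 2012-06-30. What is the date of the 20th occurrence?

The 20th occurrence is 19 intervals after the first: 19 × 21 = 399 days after 2012-06-30.
June has 30 days — 0 days to the end of June leaves 399.
July has 31 days (368 left).
August has 31 days (337 left).
September has 30 days (307 left).
October has 31 days (276 left).
November has 30 days (246 left).
December has 31 days (215 left).
January has 31 days (184 left).
February has 28 days (156 left).
March has 31 days (125 left).
April has 30 days (95 left).
May has 31 days (64 left).
June has 30 days (34 left).
July has 31 days (3 left).
3 days into August → 2013-08-03.

2013-08-03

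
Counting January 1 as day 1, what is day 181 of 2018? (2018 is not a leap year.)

January has 31 days (181 − 31 = 150 remain).
February has 28 days (150 − 28 = 122 remain).
March has 31 days (122 − 31 = 91 remain).
April has 30 days (91 − 30 = 61 remain).
May has 31 days (61 − 31 = 30 remain).
30 into June → June 30.

30 June 2018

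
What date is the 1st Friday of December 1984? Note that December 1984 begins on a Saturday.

7 December 1984

December 1984 begins on a Saturday, so the first Friday is December 7 (6 days later).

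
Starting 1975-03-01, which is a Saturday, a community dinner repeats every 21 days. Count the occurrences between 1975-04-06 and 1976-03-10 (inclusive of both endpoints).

Occurrences land 21·i days after 1975-03-01 for i = 0, 1, 2, …
1975-04-06 is 36 days after the start; 36 ÷ 21 = 1 remainder 15; since the remainder is 15, round up to i = 2. First occurrence in the window: #3 on 1975-04-12 (2×21 = 42 days in).
1976-03-10 is 375 days after the start; 375 ÷ 21 = 17 remainder 18. Last occurrence in the window: #18 on 1976-02-21.
Occurrences #3 through #18: 16 in total.

16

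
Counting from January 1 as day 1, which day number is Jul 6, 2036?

Days in months before Jul: 31 + 29 + 31 + 30 + 31 + 30 = 182.
Plus 6 days into Jul → day 188.

188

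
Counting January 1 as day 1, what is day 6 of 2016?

6 January 2016

6 into January → January 6.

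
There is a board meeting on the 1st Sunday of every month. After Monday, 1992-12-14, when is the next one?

1993-01-03

December 1992 starts on a Tuesday, so its 1st Sunday is 1992-12-06 (5 days in).
That is not after 1992-12-14, so look at January 1993.
January 1993 starts on a Friday, so its 1st Sunday is 1993-01-03 (2 days in).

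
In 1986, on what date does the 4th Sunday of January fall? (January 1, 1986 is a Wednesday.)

January 26, 1986

January 1986 begins on a Wednesday, so the first Sunday is January 5 (4 days later).
The 4th Sunday is 3 weeks later: 5 + 21 = 26.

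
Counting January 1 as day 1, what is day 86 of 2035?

2035-03-27

January has 31 days (86 − 31 = 55 remain).
February has 28 days (55 − 28 = 27 remain).
27 into March → March 27.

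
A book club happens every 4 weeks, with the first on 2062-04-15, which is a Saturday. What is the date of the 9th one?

2062-11-25

The 9th occurrence is 8 intervals after the first: 8 × 28 = 224 days after 2062-04-15.
April has 30 days — 15 days to the end of April leaves 209.
May has 31 days (178 left).
June has 30 days (148 left).
July has 31 days (117 left).
August has 31 days (86 left).
September has 30 days (56 left).
October has 31 days (25 left).
25 days into November → 2062-11-25.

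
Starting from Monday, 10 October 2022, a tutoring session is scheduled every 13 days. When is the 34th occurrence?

13 December 2023

The 34th occurrence is 33 intervals after the first: 33 × 13 = 429 days after 10 October 2022.
October has 31 days — 21 days to the end of October leaves 408.
From end of October to end of 2022 is 61 days (347 left).
January has 31 days (316 left).
February has 28 days (288 left).
March has 31 days (257 left).
April has 30 days (227 left).
May has 31 days (196 left).
June has 30 days (166 left).
July has 31 days (135 left).
August has 31 days (104 left).
September has 30 days (74 left).
October has 31 days (43 left).
November has 30 days (13 left).
13 days into December → 13 December 2023.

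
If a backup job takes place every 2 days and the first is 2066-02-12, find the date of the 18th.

The 18th occurrence is 17 intervals after the first: 17 × 2 = 34 days after 2066-02-12.
February has 28 days — 16 days to the end of February leaves 18.
18 days into March → 2066-03-18.

2066-03-18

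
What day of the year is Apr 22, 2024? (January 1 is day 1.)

113

Days in months before Apr: 31 + 29 + 31 = 91.
Plus 22 days into Apr → day 113.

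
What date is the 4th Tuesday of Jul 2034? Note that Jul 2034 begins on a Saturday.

Jul 25, 2034

Jul 2034 begins on a Saturday, so the first Tuesday is Jul 4 (3 days later).
The 4th Tuesday is 3 weeks later: 4 + 21 = 25.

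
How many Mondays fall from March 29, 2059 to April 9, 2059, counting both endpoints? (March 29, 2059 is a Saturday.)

March 29, 2059 is a Saturday; the first Monday on or after it is March 31, 2059 (2 days later).
From March 31, 2059 to April 9, 2059: 0 + 9 = 9 days (rest of March, April).
9 ÷ 7 = 1 full weeks with remainder 2, so 1 more Mondays after the first → 2.

2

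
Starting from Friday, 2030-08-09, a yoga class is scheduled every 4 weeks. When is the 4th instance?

The 4th occurrence is 3 intervals after the first: 3 × 28 = 84 days after 2030-08-09.
August has 31 days — 22 days to the end of August leaves 62.
September has 30 days (32 left).
October has 31 days (1 left).
1 day into November → 2030-11-01.

2030-11-01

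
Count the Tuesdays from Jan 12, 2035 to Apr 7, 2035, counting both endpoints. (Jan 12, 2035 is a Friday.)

Jan 12, 2035 is a Friday; the first Tuesday on or after it is Jan 16, 2035 (4 days later).
From Jan 16, 2035 to Apr 7, 2035: 15 + 28 + 31 + 7 = 81 days (rest of Jan, Feb, Mar, Apr).
81 ÷ 7 = 11 full weeks with remainder 4, so 11 more Tuesdays after the first → 12.

12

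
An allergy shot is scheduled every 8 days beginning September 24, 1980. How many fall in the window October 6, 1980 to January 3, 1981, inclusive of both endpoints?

11

Occurrences land 8·i days after September 24, 1980 for i = 0, 1, 2, …
October 6, 1980 is 12 days after the start; 12 ÷ 8 = 1 remainder 4; since the remainder is 4, round up to i = 2. First occurrence in the window: #3 on October 10, 1980 (2×8 = 16 days in).
January 3, 1981 is 101 days after the start; 101 ÷ 8 = 12 remainder 5. Last occurrence in the window: #13 on December 29, 1980.
Occurrences #3 through #13: 11 in total.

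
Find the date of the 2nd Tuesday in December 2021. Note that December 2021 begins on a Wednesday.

December 2021 begins on a Wednesday, so the first Tuesday is December 7 (6 days later).
The 2nd Tuesday is 1 weeks later: 7 + 7 = 14.

December 14, 2021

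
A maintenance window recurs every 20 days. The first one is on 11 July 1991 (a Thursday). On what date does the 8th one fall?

The 8th occurrence is 7 intervals after the first: 7 × 20 = 140 days after 11 July 1991.
July has 31 days — 20 days to the end of July leaves 120.
August has 31 days (89 left).
September has 30 days (59 left).
October has 31 days (28 left).
28 days into November → 28 November 1991.

28 November 1991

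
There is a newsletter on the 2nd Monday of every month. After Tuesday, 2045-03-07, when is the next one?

March 2045 starts on a Wednesday; its first Monday is the 6th, so the 2nd Monday is the 13th — 2045-03-13.
2045-03-13 is after 2045-03-07, so that is the next one.

2045-03-13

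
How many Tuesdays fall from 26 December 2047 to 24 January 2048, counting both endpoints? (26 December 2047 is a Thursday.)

26 December 2047 is a Thursday; the first Tuesday on or after it is 31 December 2047 (5 days later).
From 31 December 2047 to 24 January 2048: 0 + 24 = 24 days (rest of December, January).
24 ÷ 7 = 3 full weeks with remainder 3, so 3 more Tuesdays after the first → 4.

4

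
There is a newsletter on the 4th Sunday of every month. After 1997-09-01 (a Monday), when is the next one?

1997-09-28

September 1997 starts on a Monday; its first Sunday is the 7th, so the 4th Sunday is the 28th — 1997-09-28.
1997-09-28 is after 1997-09-01, so that is the next one.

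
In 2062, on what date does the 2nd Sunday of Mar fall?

Mar 12, 2062

The first Sunday of Mar 2062 is Mar 5.
The 2nd Sunday is 1 weeks later: 5 + 7 = 12.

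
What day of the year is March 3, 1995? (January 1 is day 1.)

62

Days in months before March: 31 + 28 = 59.
Plus 3 days into March → day 62.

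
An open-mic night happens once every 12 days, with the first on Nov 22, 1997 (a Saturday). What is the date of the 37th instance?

The 37th occurrence is 36 intervals after the first: 36 × 12 = 432 days after Nov 22, 1997.
Nov has 30 days — 8 days to the end of Nov leaves 424.
From end of Nov to end of 1997 is 31 days (393 left).
1998 has 365 days (28 left).
28 days into Jan → Jan 28, 1999.

Jan 28, 1999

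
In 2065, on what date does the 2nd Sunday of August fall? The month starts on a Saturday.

August 2065 begins on a Saturday, so the first Sunday is August 2 (1 day later).
The 2nd Sunday is 1 weeks later: 2 + 7 = 9.

2065-08-09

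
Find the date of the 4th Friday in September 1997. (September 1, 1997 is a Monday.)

September 1997 begins on a Monday, so the first Friday is September 5 (4 days later).
The 4th Friday is 3 weeks later: 5 + 21 = 26.

1997-09-26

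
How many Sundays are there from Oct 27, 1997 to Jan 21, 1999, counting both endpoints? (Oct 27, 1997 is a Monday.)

64

Oct 27, 1997 is a Monday; the first Sunday on or after it is Nov 2, 1997 (6 days later).
From Nov 2, 1997 to Jan 21, 1999: 59 + 365 + 21 = 445 days (rest of 1997, 1998, to Jan 21, 1999 in 1999).
445 ÷ 7 = 63 full weeks with remainder 4, so 63 more Sundays after the first → 64.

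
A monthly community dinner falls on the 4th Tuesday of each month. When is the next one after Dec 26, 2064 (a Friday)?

Jan 27, 2065

Dec 2064 starts on a Monday; its first Tuesday is the 2nd, so the 4th Tuesday is the 23rd — Dec 23, 2064.
That is not after Dec 26, 2064, so look at Jan 2065.
Jan 2065 starts on a Thursday; its first Tuesday is the 6th, so the 4th Tuesday is the 27th — Jan 27, 2065.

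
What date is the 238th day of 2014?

2014-08-26

January has 31 days (238 − 31 = 207 remain).
February has 28 days (207 − 28 = 179 remain).
March has 31 days (179 − 31 = 148 remain).
April has 30 days (148 − 30 = 118 remain).
May has 31 days (118 − 31 = 87 remain).
June has 30 days (87 − 30 = 57 remain).
July has 31 days (57 − 31 = 26 remain).
26 into August → August 26.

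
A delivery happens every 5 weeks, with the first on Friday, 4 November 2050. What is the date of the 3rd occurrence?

13 January 2051

The 3rd occurrence is 2 intervals after the first: 2 × 35 = 70 days after 4 November 2050.
November has 30 days — 26 days to the end of November leaves 44.
December has 31 days (13 left).
13 days into January → 13 January 2051.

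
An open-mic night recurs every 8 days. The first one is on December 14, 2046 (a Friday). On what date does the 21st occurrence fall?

May 23, 2047

The 21st occurrence is 20 intervals after the first: 20 × 8 = 160 days after December 14, 2046.
December has 31 days — 17 days to the end of December leaves 143.
January has 31 days (112 left).
February has 28 days (84 left).
March has 31 days (53 left).
April has 30 days (23 left).
23 days into May → May 23, 2047.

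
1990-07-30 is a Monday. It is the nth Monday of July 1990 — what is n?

Day 30 falls in week ⌈30/7⌉ of the month.
Days 1–7 hold the 1st Monday, 8–14 the 2nd, 15–21 the 3rd, 22–28 the 4th, 29–31 the 5th.
30 is in the range for the 5th.

5th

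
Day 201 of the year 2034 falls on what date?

January has 31 days (201 − 31 = 170 remain).
February has 28 days (170 − 28 = 142 remain).
March has 31 days (142 − 31 = 111 remain).
April has 30 days (111 − 30 = 81 remain).
May has 31 days (81 − 31 = 50 remain).
June has 30 days (50 − 30 = 20 remain).
20 into July → July 20.

20 July 2034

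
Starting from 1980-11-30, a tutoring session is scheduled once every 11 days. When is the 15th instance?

The 15th occurrence is 14 intervals after the first: 14 × 11 = 154 days after 1980-11-30.
November has 30 days — 0 days to the end of November leaves 154.
December has 31 days (123 left).
January has 31 days (92 left).
February has 28 days (64 left).
March has 31 days (33 left).
April has 30 days (3 left).
3 days into May → 1981-05-03.

1981-05-03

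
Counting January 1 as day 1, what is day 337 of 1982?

3 December 1982

January has 31 days (337 − 31 = 306 remain).
February has 28 days (306 − 28 = 278 remain).
March has 31 days (278 − 31 = 247 remain).
April has 30 days (247 − 30 = 217 remain).
May has 31 days (217 − 31 = 186 remain).
June has 30 days (186 − 30 = 156 remain).
July has 31 days (156 − 31 = 125 remain).
August has 31 days (125 − 31 = 94 remain).
September has 30 days (94 − 30 = 64 remain).
October has 31 days (64 − 31 = 33 remain).
November has 30 days (33 − 30 = 3 remain).
3 into December → December 3.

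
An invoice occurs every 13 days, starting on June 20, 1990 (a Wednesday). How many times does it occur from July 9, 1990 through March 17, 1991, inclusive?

19

Occurrences land 13·i days after June 20, 1990 for i = 0, 1, 2, …
July 9, 1990 is 19 days after the start; 19 ÷ 13 = 1 remainder 6; since the remainder is 6, round up to i = 2. First occurrence in the window: #3 on July 16, 1990 (2×13 = 26 days in).
March 17, 1991 is 270 days after the start; 270 ÷ 13 = 20 remainder 10. Last occurrence in the window: #21 on March 7, 1991.
Occurrences #3 through #21: 19 in total.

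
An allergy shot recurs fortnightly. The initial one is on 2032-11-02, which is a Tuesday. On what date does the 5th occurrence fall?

2032-12-28

The 5th occurrence is 4 intervals after the first: 4 × 14 = 56 days after 2032-11-02.
November has 30 days — 28 days to the end of November leaves 28.
28 days into December → 2032-12-28.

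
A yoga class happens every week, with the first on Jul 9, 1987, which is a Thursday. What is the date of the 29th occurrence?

Jan 21, 1988

The 29th occurrence is 28 intervals after the first: 28 × 7 = 196 days after Jul 9, 1987.
Jul has 31 days — 22 days to the end of Jul leaves 174.
Aug has 31 days (143 left).
Sep has 30 days (113 left).
Oct has 31 days (82 left).
Nov has 30 days (52 left).
Dec has 31 days (21 left).
21 days into Jan → Jan 21, 1988.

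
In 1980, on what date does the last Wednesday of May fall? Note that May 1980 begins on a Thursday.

May 28, 1980

May 1980 begins on a Thursday, so the first Wednesday is May 7 (6 days later).
May 1980 has 31 days. Adding weeks: 7, 14, 21, 28 — the last one ≤ 31 is the 28th.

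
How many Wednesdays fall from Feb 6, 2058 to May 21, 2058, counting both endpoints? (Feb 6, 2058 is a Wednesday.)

15

Feb 6, 2058 is a Wednesday; the first Wednesday on or after it is Feb 6, 2058.
From Feb 6, 2058 to May 21, 2058: 22 + 31 + 30 + 21 = 104 days (rest of Feb, Mar, Apr, May).
104 ÷ 7 = 14 full weeks with remainder 6, so 14 more Wednesdays after the first → 15.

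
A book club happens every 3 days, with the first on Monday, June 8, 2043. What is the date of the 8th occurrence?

The 8th occurrence is 7 intervals after the first: 7 × 3 = 21 days after June 8, 2043.
21 days later is June 29, 2043.

June 29, 2043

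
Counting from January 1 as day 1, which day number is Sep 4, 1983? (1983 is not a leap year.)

Days in months before Sep: 31 + 28 + 31 + 30 + 31 + 30 + 31 + 31 = 243.
Plus 4 days into Sep → day 247.

247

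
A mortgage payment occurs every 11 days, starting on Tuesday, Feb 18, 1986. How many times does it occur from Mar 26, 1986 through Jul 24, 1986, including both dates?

11

Occurrences land 11·i days after Feb 18, 1986 for i = 0, 1, 2, …
Mar 26, 1986 is 36 days after the start; 36 ÷ 11 = 3 remainder 3; since the remainder is 3, round up to i = 4. First occurrence in the window: #5 on Apr 3, 1986 (4×11 = 44 days in).
Jul 24, 1986 is 156 days after the start; 156 ÷ 11 = 14 remainder 2. Last occurrence in the window: #15 on Jul 22, 1986.
Occurrences #5 through #15: 11 in total.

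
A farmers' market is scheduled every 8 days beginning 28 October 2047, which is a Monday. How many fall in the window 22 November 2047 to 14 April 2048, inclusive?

18

Occurrences land 8·i days after 28 October 2047 for i = 0, 1, 2, …
22 November 2047 is 25 days after the start; 25 ÷ 8 = 3 remainder 1; since the remainder is 1, round up to i = 4. First occurrence in the window: #5 on 29 November 2047 (4×8 = 32 days in).
14 April 2048 is 169 days after the start; 169 ÷ 8 = 21 remainder 1. Last occurrence in the window: #22 on 13 April 2048.
Occurrences #5 through #22: 18 in total.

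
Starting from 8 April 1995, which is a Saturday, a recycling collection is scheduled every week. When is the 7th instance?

The 7th occurrence is 6 intervals after the first: 6 × 7 = 42 days after 8 April 1995.
April has 30 days — 22 days to the end of April leaves 20.
20 days into May → 20 May 1995.

20 May 1995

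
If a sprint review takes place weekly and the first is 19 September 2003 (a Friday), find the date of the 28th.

26 March 2004

The 28th occurrence is 27 intervals after the first: 27 × 7 = 189 days after 19 September 2003.
September has 30 days — 11 days to the end of September leaves 178.
October has 31 days (147 left).
November has 30 days (117 left).
December has 31 days (86 left).
January has 31 days (55 left).
February has 29 days (26 left).
26 days into March → 26 March 2004.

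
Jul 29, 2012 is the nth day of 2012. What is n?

Days in months before Jul: 31 + 29 + 31 + 30 + 31 + 30 = 182.
Plus 29 days into Jul → day 211.

211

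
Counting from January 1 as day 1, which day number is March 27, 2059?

Days in months before March: 31 + 28 = 59.
Plus 27 days into March → day 86.

86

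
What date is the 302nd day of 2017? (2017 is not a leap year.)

Oct 29, 2017

Jan has 31 days (302 − 31 = 271 remain).
Feb has 28 days (271 − 28 = 243 remain).
Mar has 31 days (243 − 31 = 212 remain).
Apr has 30 days (212 − 30 = 182 remain).
May has 31 days (182 − 31 = 151 remain).
Jun has 30 days (151 − 30 = 121 remain).
Jul has 31 days (121 − 31 = 90 remain).
Aug has 31 days (90 − 31 = 59 remain).
Sep has 30 days (59 − 30 = 29 remain).
29 into Oct → Oct 29.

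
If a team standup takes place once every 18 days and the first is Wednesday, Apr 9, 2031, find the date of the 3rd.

May 15, 2031

The 3rd occurrence is 2 intervals after the first: 2 × 18 = 36 days after Apr 9, 2031.
Apr has 30 days — 21 days to the end of Apr leaves 15.
15 days into May → May 15, 2031.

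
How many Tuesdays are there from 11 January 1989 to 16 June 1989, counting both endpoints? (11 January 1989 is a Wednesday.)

22

11 January 1989 is a Wednesday; the first Tuesday on or after it is 17 January 1989 (6 days later).
From 17 January 1989 to 16 June 1989: 14 + 28 + 31 + 30 + 31 + 16 = 150 days (rest of January, February, March, April, May, June).
150 ÷ 7 = 21 full weeks with remainder 3, so 21 more Tuesdays after the first → 22.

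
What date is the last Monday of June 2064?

June 30, 2064

June 2064 begins on a Sunday, so the first Monday is June 2 (1 day later).
June 2064 has 30 days. Adding weeks: 2, 9, 16, 23, 30 — the last one ≤ 30 is the 30th.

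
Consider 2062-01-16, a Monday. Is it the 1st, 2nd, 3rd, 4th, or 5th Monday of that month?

Day 16 falls in week ⌈16/7⌉ of the month.
Days 1–7 hold the 1st Monday, 8–14 the 2nd, 15–21 the 3rd, 22–28 the 4th, 29–31 the 5th.
16 is in the range for the 3rd.

3rd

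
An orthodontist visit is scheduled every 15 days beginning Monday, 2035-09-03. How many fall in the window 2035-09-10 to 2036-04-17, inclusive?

15

Occurrences land 15·i days after 2035-09-03 for i = 0, 1, 2, …
2035-09-10 is 7 days after the start; 7 ÷ 15 = 0 remainder 7; since the remainder is 7, round up to i = 1. First occurrence in the window: #2 on 2035-09-18 (1×15 = 15 days in).
2036-04-17 is 227 days after the start; 227 ÷ 15 = 15 remainder 2. Last occurrence in the window: #16 on 2036-04-15.
Occurrences #2 through #16: 15 in total.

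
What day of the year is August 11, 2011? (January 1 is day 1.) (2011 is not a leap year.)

Days in months before August: 31 + 28 + 31 + 30 + 31 + 30 + 31 = 212.
Plus 11 days into August → day 223.

223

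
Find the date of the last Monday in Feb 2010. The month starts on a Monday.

Feb 22, 2010

Feb 2010 begins on a Monday, so the first Monday is Feb 1.
Feb 2010 has 28 days. Adding weeks: 1, 8, 15, 22 — the last one ≤ 28 is the 22nd.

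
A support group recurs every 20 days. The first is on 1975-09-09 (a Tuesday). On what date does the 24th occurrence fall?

1976-12-12

The 24th occurrence is 23 intervals after the first: 23 × 20 = 460 days after 1975-09-09.
September has 30 days — 21 days to the end of September leaves 439.
From end of September to end of 1975 is 92 days (347 left).
January has 31 days (316 left).
February has 29 days (287 left).
March has 31 days (256 left).
April has 30 days (226 left).
May has 31 days (195 left).
June has 30 days (165 left).
July has 31 days (134 left).
August has 31 days (103 left).
September has 30 days (73 left).
October has 31 days (42 left).
November has 30 days (12 left).
12 days into December → 1976-12-12.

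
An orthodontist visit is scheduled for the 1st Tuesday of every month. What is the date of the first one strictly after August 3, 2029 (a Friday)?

August 7, 2029

August 2029 starts on a Wednesday, so its 1st Tuesday is August 7, 2029 (6 days in).
August 7, 2029 is after August 3, 2029, so that is the next one.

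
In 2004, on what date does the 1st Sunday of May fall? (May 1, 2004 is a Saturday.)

May 2004 begins on a Saturday, so the first Sunday is May 2 (1 day later).

May 2, 2004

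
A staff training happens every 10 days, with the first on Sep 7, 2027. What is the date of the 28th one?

Jun 3, 2028

The 28th occurrence is 27 intervals after the first: 27 × 10 = 270 days after Sep 7, 2027.
Sep has 30 days — 23 days to the end of Sep leaves 247.
Oct has 31 days (216 left).
Nov has 30 days (186 left).
Dec has 31 days (155 left).
Jan has 31 days (124 left).
Feb has 29 days (95 left).
Mar has 31 days (64 left).
Apr has 30 days (34 left).
May has 31 days (3 left).
3 days into Jun → Jun 3, 2028.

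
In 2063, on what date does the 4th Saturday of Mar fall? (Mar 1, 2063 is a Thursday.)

Mar 2063 begins on a Thursday, so the first Saturday is Mar 3 (2 days later).
The 4th Saturday is 3 weeks later: 3 + 21 = 24.

Mar 24, 2063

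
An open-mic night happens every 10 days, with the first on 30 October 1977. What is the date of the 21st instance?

18 May 1978

The 21st occurrence is 20 intervals after the first: 20 × 10 = 200 days after 30 October 1977.
October has 31 days — 1 day to the end of October leaves 199.
November has 30 days (169 left).
December has 31 days (138 left).
January has 31 days (107 left).
February has 28 days (79 left).
March has 31 days (48 left).
April has 30 days (18 left).
18 days into May → 18 May 1978.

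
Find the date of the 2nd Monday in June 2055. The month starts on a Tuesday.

14 June 2055

June 2055 begins on a Tuesday, so the first Monday is June 7 (6 days later).
The 2nd Monday is 1 weeks later: 7 + 7 = 14.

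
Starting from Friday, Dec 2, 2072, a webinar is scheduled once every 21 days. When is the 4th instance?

The 4th occurrence is 3 intervals after the first: 3 × 21 = 63 days after Dec 2, 2072.
Dec has 31 days — 29 days to the end of Dec leaves 34.
Jan has 31 days (3 left).
3 days into Feb → Feb 3, 2073.

Feb 3, 2073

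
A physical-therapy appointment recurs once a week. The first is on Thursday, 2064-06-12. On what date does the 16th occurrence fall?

2064-09-25

The 16th occurrence is 15 intervals after the first: 15 × 7 = 105 days after 2064-06-12.
June has 30 days — 18 days to the end of June leaves 87.
July has 31 days (56 left).
August has 31 days (25 left).
25 days into September → 2064-09-25.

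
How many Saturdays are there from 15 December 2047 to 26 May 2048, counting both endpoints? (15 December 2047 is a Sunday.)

15 December 2047 is a Sunday; the first Saturday on or after it is 21 December 2047 (6 days later).
From 21 December 2047 to 26 May 2048: 10 + 31 + 29 + 31 + 30 + 26 = 157 days (rest of December, January, February, March, April, May).
157 ÷ 7 = 22 full weeks with remainder 3, so 22 more Saturdays after the first → 23.

23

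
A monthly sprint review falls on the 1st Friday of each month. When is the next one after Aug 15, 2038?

Sep 3, 2038

Aug 2038 starts on a Sunday, so its 1st Friday is Aug 6, 2038 (5 days in).
That is not after Aug 15, 2038, so look at Sep 2038.
Sep 2038 starts on a Wednesday, so its 1st Friday is Sep 3, 2038 (2 days in).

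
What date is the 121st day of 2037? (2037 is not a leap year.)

January has 31 days (121 − 31 = 90 remain).
February has 28 days (90 − 28 = 62 remain).
March has 31 days (62 − 31 = 31 remain).
April has 30 days (31 − 30 = 1 remain).
1 into May → May 1.

1 May 2037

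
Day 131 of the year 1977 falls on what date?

Jan has 31 days (131 − 31 = 100 remain).
Feb has 28 days (100 − 28 = 72 remain).
Mar has 31 days (72 − 31 = 41 remain).
Apr has 30 days (41 − 30 = 11 remain).
11 into May → May 11.

May 11, 1977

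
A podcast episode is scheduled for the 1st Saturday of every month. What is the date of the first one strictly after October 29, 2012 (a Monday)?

November 3, 2012

October 2012 starts on a Monday, so its 1st Saturday is October 6, 2012 (5 days in).
That is not after October 29, 2012, so look at November 2012.
November 2012 starts on a Thursday, so its 1st Saturday is November 3, 2012 (2 days in).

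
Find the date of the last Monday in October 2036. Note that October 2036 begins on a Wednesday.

27 October 2036

October 2036 begins on a Wednesday, so the first Monday is October 6 (5 days later).
October 2036 has 31 days. Adding weeks: 6, 13, 20, 27 — the last one ≤ 31 is the 27th.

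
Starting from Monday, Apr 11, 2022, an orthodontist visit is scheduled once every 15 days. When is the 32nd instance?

Jul 20, 2023

The 32nd occurrence is 31 intervals after the first: 31 × 15 = 465 days after Apr 11, 2022.
Apr has 30 days — 19 days to the end of Apr leaves 446.
From end of Apr to end of 2022 is 245 days (201 left).
Jan has 31 days (170 left).
Feb has 28 days (142 left).
Mar has 31 days (111 left).
Apr has 30 days (81 left).
May has 31 days (50 left).
Jun has 30 days (20 left).
20 days into Jul → Jul 20, 2023.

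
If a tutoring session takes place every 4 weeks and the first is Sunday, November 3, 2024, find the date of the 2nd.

The 2nd occurrence is 1 interval after the first: 1 × 28 = 28 days after November 3, 2024.
November has 30 days — 27 days to the end of November leaves 1.
1 day into December → December 1, 2024.

December 1, 2024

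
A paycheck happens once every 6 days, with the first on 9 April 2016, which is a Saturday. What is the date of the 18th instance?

The 18th occurrence is 17 intervals after the first: 17 × 6 = 102 days after 9 April 2016.
April has 30 days — 21 days to the end of April leaves 81.
May has 31 days (50 left).
June has 30 days (20 left).
20 days into July → 20 July 2016.

20 July 2016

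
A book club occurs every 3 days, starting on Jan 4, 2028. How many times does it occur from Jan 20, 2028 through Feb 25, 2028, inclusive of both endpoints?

Occurrences land 3·i days after Jan 4, 2028 for i = 0, 1, 2, …
Jan 20, 2028 is 16 days after the start; 16 ÷ 3 = 5 remainder 1; since the remainder is 1, round up to i = 6. First occurrence in the window: #7 on Jan 22, 2028 (6×3 = 18 days in).
Feb 25, 2028 is 52 days after the start; 52 ÷ 3 = 17 remainder 1. Last occurrence in the window: #18 on Feb 24, 2028.
Occurrences #7 through #18: 12 in total.

12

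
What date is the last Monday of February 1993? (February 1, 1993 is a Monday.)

February 1993 begins on a Monday, so the first Monday is February 1.
February 1993 has 28 days. Adding weeks: 1, 8, 15, 22 — the last one ≤ 28 is the 22nd.

22 February 1993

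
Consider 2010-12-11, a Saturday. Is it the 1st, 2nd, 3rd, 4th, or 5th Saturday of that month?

2nd

Day 11 falls in week ⌈11/7⌉ of the month.
Days 1–7 hold the 1st Saturday, 8–14 the 2nd, 15–21 the 3rd, 22–28 the 4th, 29–31 the 5th.
11 is in the range for the 2nd.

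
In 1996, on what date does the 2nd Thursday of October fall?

1996-10-10

October 1996 begins on a Tuesday, so the first Thursday is October 3 (2 days later).
The 2nd Thursday is 1 weeks later: 3 + 7 = 10.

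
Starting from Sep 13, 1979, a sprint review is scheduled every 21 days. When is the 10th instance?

Mar 20, 1980

The 10th occurrence is 9 intervals after the first: 9 × 21 = 189 days after Sep 13, 1979.
Sep has 30 days — 17 days to the end of Sep leaves 172.
Oct has 31 days (141 left).
Nov has 30 days (111 left).
Dec has 31 days (80 left).
Jan has 31 days (49 left).
Feb has 29 days (20 left).
20 days into Mar → Mar 20, 1980.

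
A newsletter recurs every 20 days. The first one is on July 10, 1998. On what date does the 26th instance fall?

November 22, 1999

The 26th occurrence is 25 intervals after the first: 25 × 20 = 500 days after July 10, 1998.
July has 31 days — 21 days to the end of July leaves 479.
From end of July to end of 1998 is 153 days (326 left).
January has 31 days (295 left).
February has 28 days (267 left).
March has 31 days (236 left).
April has 30 days (206 left).
May has 31 days (175 left).
June has 30 days (145 left).
July has 31 days (114 left).
August has 31 days (83 left).
September has 30 days (53 left).
October has 31 days (22 left).
22 days into November → November 22, 1999.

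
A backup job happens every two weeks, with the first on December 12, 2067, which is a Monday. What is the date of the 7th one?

March 5, 2068

The 7th occurrence is 6 intervals after the first: 6 × 14 = 84 days after December 12, 2067.
December has 31 days — 19 days to the end of December leaves 65.
January has 31 days (34 left).
February has 29 days (5 left).
5 days into March → March 5, 2068.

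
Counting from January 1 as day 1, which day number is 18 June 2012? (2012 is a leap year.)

Days in months before June: 31 + 29 + 31 + 30 + 31 = 152.
Plus 18 days into June → day 170.

170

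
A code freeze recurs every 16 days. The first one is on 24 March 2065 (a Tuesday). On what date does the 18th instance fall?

The 18th occurrence is 17 intervals after the first: 17 × 16 = 272 days after 24 March 2065.
March has 31 days — 7 days to the end of March leaves 265.
April has 30 days (235 left).
May has 31 days (204 left).
June has 30 days (174 left).
July has 31 days (143 left).
August has 31 days (112 left).
September has 30 days (82 left).
October has 31 days (51 left).
November has 30 days (21 left).
21 days into December → 21 December 2065.

21 December 2065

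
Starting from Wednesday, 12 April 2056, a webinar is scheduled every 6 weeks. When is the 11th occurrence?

The 11th occurrence is 10 intervals after the first: 10 × 42 = 420 days after 12 April 2056.
April has 30 days — 18 days to the end of April leaves 402.
From end of April to end of 2056 is 245 days (157 left).
January has 31 days (126 left).
February has 28 days (98 left).
March has 31 days (67 left).
April has 30 days (37 left).
May has 31 days (6 left).
6 days into June → 6 June 2057.

6 June 2057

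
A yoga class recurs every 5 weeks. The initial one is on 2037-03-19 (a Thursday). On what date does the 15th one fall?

2038-07-22

The 15th occurrence is 14 intervals after the first: 14 × 35 = 490 days after 2037-03-19.
March has 31 days — 12 days to the end of March leaves 478.
From end of March to end of 2037 is 275 days (203 left).
January has 31 days (172 left).
February has 28 days (144 left).
March has 31 days (113 left).
April has 30 days (83 left).
May has 31 days (52 left).
June has 30 days (22 left).
22 days into July → 2038-07-22.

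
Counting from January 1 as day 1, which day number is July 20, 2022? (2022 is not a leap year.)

Days in months before July: 31 + 28 + 31 + 30 + 31 + 30 = 181.
Plus 20 days into July → day 201.

201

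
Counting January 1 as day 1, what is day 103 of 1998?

Jan has 31 days (103 − 31 = 72 remain).
Feb has 28 days (72 − 28 = 44 remain).
Mar has 31 days (44 − 31 = 13 remain).
13 into Apr → Apr 13.

Apr 13, 1998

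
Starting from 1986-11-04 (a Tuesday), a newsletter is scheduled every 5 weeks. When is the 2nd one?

1986-12-09

The 2nd occurrence is 1 interval after the first: 1 × 35 = 35 days after 1986-11-04.
November has 30 days — 26 days to the end of November leaves 9.
9 days into December → 1986-12-09.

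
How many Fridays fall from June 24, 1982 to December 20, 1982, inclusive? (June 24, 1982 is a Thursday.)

June 24, 1982 is a Thursday; the first Friday on or after it is June 25, 1982 (1 day later).
From June 25, 1982 to December 20, 1982: 5 + 31 + 31 + 30 + 31 + 30 + 20 = 178 days (rest of June, July, August, September, October, November, December).
178 ÷ 7 = 25 full weeks with remainder 3, so 25 more Fridays after the first → 26.

26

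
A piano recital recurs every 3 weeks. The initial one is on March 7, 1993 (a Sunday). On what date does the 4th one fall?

May 9, 1993

The 4th occurrence is 3 intervals after the first: 3 × 21 = 63 days after March 7, 1993.
March has 31 days — 24 days to the end of March leaves 39.
April has 30 days (9 left).
9 days into May → May 9, 1993.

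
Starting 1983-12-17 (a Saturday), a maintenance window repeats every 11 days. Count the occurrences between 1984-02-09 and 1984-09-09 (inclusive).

20

Occurrences land 11·i days after 1983-12-17 for i = 0, 1, 2, …
1984-02-09 is 54 days after the start; 54 ÷ 11 = 4 remainder 10; since the remainder is 10, round up to i = 5. First occurrence in the window: #6 on 1984-02-10 (5×11 = 55 days in).
1984-09-09 is 267 days after the start; 267 ÷ 11 = 24 remainder 3. Last occurrence in the window: #25 on 1984-09-06.
Occurrences #6 through #25: 20 in total.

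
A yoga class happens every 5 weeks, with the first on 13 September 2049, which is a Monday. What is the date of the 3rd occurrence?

22 November 2049

The 3rd occurrence is 2 intervals after the first: 2 × 35 = 70 days after 13 September 2049.
September has 30 days — 17 days to the end of September leaves 53.
October has 31 days (22 left).
22 days into November → 22 November 2049.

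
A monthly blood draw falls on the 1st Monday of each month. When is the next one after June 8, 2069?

June 2069 starts on a Saturday, so its 1st Monday is June 3, 2069 (2 days in).
That is not after June 8, 2069, so look at July 2069.
July 2069 starts on a Monday, so its 1st Monday is July 1, 2069.

July 1, 2069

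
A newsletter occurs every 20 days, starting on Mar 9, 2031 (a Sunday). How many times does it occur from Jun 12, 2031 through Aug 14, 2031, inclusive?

3

Occurrences land 20·i days after Mar 9, 2031 for i = 0, 1, 2, …
Jun 12, 2031 is 95 days after the start; 95 ÷ 20 = 4 remainder 15; since the remainder is 15, round up to i = 5. First occurrence in the window: #6 on Jun 17, 2031 (5×20 = 100 days in).
Aug 14, 2031 is 158 days after the start; 158 ÷ 20 = 7 remainder 18. Last occurrence in the window: #8 on Jul 27, 2031.
Occurrences #6 through #8: 3 in total.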